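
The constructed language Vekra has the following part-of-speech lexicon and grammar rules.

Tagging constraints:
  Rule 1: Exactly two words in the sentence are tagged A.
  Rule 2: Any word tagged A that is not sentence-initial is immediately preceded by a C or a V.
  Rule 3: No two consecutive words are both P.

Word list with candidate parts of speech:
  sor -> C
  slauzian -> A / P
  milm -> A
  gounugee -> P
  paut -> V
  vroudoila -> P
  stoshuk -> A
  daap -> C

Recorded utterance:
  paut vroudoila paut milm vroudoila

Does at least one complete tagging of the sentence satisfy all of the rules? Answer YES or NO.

NO

Candidates per position — 1:paut {V}; 2:vroudoila {P}; 3:paut {V}; 4:milm {A}; 5:vroudoila {P}.
Rule 1 cannot be satisfied by any choice of tags from the lexicon.
So there is no consistent tagging.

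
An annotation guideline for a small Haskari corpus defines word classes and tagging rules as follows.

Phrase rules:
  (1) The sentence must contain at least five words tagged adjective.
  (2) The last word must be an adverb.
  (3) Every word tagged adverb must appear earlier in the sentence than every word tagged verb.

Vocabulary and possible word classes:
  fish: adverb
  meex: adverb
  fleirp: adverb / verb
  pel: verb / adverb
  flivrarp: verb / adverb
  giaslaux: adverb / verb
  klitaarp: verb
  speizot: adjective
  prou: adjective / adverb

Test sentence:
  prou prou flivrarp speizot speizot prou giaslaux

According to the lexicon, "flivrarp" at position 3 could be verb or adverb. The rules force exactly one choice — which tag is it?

adverb

Candidates per position — 1:prou {adjective,adverb}; 2:prou {adjective,adverb}; 3:flivrarp {verb,adverb}; 4:speizot {adjective}; 5:speizot {adjective}; 6:prou {adjective,adverb}; 7:giaslaux {adverb,verb}.
Position 1: tagging it adverb would leave rule 1 unsatisfiable, so it must be adjective.
Position 2: tagging it adverb would leave rule 1 unsatisfiable, so it must be adjective.
Position 6: tagging it adverb would leave rule 1 unsatisfiable, so it must be adjective.
Position 7: tagging it verb would leave rule 2 unsatisfiable, so it must be adverb.
Position 3: tagging it verb would leave rule 3 unsatisfiable, so it must be adverb.
That leaves exactly one tagging: adjective adjective adverb adjective adjective adjective adverb.
Check: rule 1 satisfied; rule 2 satisfied; rule 3 satisfied.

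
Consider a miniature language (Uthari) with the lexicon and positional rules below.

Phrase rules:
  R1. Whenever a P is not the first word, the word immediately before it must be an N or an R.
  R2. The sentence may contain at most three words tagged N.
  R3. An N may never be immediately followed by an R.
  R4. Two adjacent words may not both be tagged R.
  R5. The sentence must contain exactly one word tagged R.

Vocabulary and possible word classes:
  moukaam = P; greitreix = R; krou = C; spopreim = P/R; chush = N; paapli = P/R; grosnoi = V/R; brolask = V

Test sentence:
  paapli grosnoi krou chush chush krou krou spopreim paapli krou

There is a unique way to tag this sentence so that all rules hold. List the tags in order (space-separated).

P V C N N C C R P C

Candidates per position — 1:paapli {P,R}; 2:grosnoi {V,R}; 3:krou {C}; 4:chush {N}; 5:chush {N}; 6:krou {C}; 7:krou {C}; 8:spopreim {P,R}; 9:paapli {P,R}; 10:krou {C}.
Position 8: P is ruled out by rule 1; that leaves R.
Position 9: R is ruled out by rule 4; that leaves P.
Position 1: R is ruled out by rule 5; that leaves P.
Position 2: R is ruled out by rule 5; that leaves V.
That leaves exactly one tagging: P V C N N C C R P C.
Check: rule 1 satisfied; rule 2 satisfied; rule 3 satisfied; rule 4 satisfied; rule 5 satisfied.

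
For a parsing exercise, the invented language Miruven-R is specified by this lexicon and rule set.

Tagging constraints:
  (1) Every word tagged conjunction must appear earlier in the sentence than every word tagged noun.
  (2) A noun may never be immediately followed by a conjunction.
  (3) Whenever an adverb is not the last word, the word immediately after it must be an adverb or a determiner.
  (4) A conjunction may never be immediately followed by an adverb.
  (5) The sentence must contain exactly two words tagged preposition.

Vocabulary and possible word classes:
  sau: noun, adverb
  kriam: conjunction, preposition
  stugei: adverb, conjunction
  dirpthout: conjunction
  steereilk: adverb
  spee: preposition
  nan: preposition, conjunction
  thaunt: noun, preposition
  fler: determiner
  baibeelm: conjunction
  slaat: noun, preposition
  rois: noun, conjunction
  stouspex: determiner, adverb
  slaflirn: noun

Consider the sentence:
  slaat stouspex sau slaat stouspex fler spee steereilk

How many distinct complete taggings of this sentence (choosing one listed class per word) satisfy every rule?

Candidates per position — 1:slaat {noun,preposition}; 2:stouspex {determiner,adverb}; 3:sau {noun,adverb}; 4:slaat {noun,preposition}; 5:stouspex {determiner,adverb}; 6:fler {determiner}; 7:spee {preposition}; 8:steereilk {adverb}.
There are 32 candidate sequences in total.
The sequences that satisfy every rule: noun determiner noun preposition determiner determiner preposition adverb; noun determiner noun preposition adverb determiner preposition adverb; preposition determiner noun noun determiner determiner preposition adverb; preposition determiner noun noun adverb determiner preposition adverb.
Count = 4.

4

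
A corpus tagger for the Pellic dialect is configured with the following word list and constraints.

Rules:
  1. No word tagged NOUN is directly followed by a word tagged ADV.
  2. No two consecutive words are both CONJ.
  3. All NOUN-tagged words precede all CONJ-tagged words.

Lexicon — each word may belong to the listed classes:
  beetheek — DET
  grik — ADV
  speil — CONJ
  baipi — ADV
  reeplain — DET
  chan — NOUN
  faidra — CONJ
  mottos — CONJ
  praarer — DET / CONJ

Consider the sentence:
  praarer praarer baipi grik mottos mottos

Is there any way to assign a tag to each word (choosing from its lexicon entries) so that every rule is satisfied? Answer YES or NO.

Candidates per position — 1:praarer {DET,CONJ}; 2:praarer {DET,CONJ}; 3:baipi {ADV}; 4:grik {ADV}; 5:mottos {CONJ}; 6:mottos {CONJ}.
Rule 2 cannot be satisfied by any choice of tags from the lexicon.
So there is no consistent tagging.

NO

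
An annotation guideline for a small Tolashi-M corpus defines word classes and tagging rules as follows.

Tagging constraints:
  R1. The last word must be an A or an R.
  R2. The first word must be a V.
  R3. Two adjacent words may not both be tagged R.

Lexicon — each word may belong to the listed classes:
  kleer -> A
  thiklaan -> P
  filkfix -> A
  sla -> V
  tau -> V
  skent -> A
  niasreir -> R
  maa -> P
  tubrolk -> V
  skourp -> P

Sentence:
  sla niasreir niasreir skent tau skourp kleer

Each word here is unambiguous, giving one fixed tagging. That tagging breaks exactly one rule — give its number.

Fixed tagging: V R R A V P A.
Checking each rule: R1 ✓, R2 ✓, R3 ✗.
Only rule 3 fails.

3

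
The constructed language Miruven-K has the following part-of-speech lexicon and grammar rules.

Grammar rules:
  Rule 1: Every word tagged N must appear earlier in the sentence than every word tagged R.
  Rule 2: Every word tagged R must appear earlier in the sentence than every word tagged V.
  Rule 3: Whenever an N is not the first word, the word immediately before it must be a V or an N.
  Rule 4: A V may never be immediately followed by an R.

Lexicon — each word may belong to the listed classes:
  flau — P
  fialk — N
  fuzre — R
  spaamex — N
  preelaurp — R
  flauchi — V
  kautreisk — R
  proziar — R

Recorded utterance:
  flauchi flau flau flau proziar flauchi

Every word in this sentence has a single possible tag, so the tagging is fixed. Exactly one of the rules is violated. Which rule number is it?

Fixed tagging: V P P P R V.
Rule check: R1 pass, R2 fail, R3 pass, R4 pass.
Only rule 2 fails.

2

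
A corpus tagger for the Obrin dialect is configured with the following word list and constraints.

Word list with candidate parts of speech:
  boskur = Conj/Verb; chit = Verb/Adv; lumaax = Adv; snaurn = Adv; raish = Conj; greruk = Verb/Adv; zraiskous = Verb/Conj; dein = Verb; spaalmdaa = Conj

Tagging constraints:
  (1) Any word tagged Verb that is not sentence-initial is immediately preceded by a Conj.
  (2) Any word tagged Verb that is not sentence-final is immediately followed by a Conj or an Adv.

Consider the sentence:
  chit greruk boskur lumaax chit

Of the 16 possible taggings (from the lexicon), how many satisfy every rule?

Candidates per position — 1:chit {Verb,Adv}; 2:greruk {Verb,Adv}; 3:boskur {Conj,Verb}; 4:lumaax {Adv}; 5:chit {Verb,Adv}.
There are 16 candidate sequences in total.
The sequences that satisfy every rule: Verb Adv Conj Adv Adv; Adv Adv Conj Adv Adv.
Count = 2.

2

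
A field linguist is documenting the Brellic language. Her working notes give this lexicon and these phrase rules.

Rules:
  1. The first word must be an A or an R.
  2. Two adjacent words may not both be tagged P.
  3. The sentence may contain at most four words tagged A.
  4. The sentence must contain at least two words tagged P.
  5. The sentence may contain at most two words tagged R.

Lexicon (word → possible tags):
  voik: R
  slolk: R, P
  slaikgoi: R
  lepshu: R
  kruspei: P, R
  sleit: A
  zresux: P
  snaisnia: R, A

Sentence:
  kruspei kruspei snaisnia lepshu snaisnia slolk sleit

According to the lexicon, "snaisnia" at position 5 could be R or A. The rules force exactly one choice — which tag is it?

Candidates per position — 1:kruspei {P,R}; 2:kruspei {P,R}; 3:snaisnia {R,A}; 4:lepshu {R}; 5:snaisnia {R,A}; 6:slolk {R,P}; 7:sleit {A}.
At position 1, choosing P makes rule 1 impossible to satisfy; hence R.
At position 2, choosing R makes rule 4 impossible to satisfy; hence P.
At position 3, choosing R makes rule 5 impossible to satisfy; hence A.
At position 5, choosing R makes rule 5 impossible to satisfy; hence A.
At position 6, choosing R makes rule 4 impossible to satisfy; hence P.
The unique satisfying tagging is: R P A R A P A.
Verifying each rule — rule 1 ok; rule 2 ok; rule 3 ok; rule 4 ok; rule 5 ok.

A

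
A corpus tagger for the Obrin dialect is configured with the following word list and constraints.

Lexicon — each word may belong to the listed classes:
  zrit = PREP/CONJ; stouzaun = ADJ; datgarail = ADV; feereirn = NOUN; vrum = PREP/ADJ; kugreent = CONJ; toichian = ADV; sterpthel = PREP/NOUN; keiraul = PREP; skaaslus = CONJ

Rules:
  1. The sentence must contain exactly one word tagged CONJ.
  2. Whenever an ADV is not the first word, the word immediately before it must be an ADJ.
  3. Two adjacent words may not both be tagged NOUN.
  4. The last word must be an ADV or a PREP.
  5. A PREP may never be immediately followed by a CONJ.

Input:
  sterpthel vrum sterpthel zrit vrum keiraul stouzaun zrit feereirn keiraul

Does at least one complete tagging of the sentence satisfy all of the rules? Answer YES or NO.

Candidates per position — 1:sterpthel {PREP,NOUN}; 2:vrum {PREP,ADJ}; 3:sterpthel {PREP,NOUN}; 4:zrit {PREP,CONJ}; 5:vrum {PREP,ADJ}; 6:keiraul {PREP}; 7:stouzaun {ADJ}; 8:zrit {PREP,CONJ}; 9:feereirn {NOUN}; 10:keiraul {PREP}.
One satisfying assignment: PREP ADJ NOUN CONJ PREP PREP ADJ PREP NOUN PREP.
Rule-by-rule: rule 1 ✓; rule 2 ✓; rule 3 ✓; rule 4 ✓; rule 5 ✓.

YES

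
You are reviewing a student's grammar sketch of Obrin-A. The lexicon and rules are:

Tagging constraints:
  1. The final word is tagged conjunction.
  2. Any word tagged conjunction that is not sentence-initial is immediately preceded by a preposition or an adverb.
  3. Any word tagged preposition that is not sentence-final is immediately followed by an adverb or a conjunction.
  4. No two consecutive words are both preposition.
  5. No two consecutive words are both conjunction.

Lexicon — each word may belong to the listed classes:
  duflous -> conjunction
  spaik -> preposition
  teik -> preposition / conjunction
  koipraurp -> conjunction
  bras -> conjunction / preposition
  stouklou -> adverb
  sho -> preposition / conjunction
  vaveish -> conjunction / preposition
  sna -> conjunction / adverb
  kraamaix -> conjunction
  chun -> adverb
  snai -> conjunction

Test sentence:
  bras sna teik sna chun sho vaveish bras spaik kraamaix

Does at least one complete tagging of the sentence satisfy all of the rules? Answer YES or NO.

YES

Candidates per position — 1:bras {conjunction,preposition}; 2:sna {conjunction,adverb}; 3:teik {preposition,conjunction}; 4:sna {conjunction,adverb}; 5:chun {adverb}; 6:sho {preposition,conjunction}; 7:vaveish {conjunction,preposition}; 8:bras {conjunction,preposition}; 9:spaik {preposition}; 10:kraamaix {conjunction}.
One satisfying assignment: preposition conjunction preposition conjunction adverb conjunction preposition conjunction preposition conjunction.
Rule-by-rule: rule 1 holds; rule 2 holds; rule 3 holds; rule 4 holds; rule 5 holds.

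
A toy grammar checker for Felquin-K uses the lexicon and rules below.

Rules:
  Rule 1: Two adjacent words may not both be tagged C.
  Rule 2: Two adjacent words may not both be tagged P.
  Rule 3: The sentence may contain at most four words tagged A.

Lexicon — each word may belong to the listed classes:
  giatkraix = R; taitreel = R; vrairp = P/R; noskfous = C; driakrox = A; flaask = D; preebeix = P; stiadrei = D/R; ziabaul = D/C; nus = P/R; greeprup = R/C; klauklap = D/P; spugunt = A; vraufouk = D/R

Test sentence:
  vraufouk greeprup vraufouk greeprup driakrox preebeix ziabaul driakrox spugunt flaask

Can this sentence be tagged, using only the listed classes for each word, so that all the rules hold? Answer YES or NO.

YES

Candidates per position — 1:vraufouk {D,R}; 2:greeprup {R,C}; 3:vraufouk {D,R}; 4:greeprup {R,C}; 5:driakrox {A}; 6:preebeix {P}; 7:ziabaul {D,C}; 8:driakrox {A}; 9:spugunt {A}; 10:flaask {D}.
One satisfying assignment: R C R C A P D A A D.
Check: rule 1 satisfied; rule 2 satisfied; rule 3 satisfied.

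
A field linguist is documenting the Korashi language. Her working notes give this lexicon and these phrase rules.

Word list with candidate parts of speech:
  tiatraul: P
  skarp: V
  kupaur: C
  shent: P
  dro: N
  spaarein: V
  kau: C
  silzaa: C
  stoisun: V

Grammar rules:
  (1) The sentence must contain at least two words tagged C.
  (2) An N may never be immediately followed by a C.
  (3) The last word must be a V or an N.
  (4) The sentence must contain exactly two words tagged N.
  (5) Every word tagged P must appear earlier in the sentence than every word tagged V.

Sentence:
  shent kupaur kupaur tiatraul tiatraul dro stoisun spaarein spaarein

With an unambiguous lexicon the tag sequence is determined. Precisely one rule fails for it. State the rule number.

Fixed tagging: P C C P P N V V V.
Applying the rules: R1 ✓, R2 ✓, R3 ✓, R4 ✗, R5 ✓.
Only rule 4 fails.

4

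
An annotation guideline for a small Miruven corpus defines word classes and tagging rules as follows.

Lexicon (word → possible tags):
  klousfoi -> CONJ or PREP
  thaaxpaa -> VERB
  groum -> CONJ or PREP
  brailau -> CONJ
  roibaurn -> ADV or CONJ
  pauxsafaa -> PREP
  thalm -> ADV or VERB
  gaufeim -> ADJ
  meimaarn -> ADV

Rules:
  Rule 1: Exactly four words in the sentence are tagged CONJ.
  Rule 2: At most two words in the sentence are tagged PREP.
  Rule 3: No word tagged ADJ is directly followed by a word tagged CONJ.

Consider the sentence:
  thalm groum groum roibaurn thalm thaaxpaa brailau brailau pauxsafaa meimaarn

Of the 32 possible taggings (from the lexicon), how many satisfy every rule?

12

Candidates per position — 1:thalm {ADV,VERB}; 2:groum {CONJ,PREP}; 3:groum {CONJ,PREP}; 4:roibaurn {ADV,CONJ}; 5:thalm {ADV,VERB}; 6:thaaxpaa {VERB}; 7:brailau {CONJ}; 8:brailau {CONJ}; 9:pauxsafaa {PREP}; 10:meimaarn {ADV}.
There are 32 candidate sequences in total.
Checking each against the rules leaves 12 sequences.
Count = 12.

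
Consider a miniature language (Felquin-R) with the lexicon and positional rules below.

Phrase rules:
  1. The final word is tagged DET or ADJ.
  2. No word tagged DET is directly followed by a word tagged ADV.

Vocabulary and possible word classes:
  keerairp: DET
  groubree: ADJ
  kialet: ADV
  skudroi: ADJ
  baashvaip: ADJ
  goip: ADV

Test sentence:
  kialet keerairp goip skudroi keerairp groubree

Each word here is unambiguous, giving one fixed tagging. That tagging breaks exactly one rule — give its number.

Fixed tagging: ADV DET ADV ADJ DET ADJ.
Rule check: R1 ✓, R2 ✗.
Only rule 2 fails.

2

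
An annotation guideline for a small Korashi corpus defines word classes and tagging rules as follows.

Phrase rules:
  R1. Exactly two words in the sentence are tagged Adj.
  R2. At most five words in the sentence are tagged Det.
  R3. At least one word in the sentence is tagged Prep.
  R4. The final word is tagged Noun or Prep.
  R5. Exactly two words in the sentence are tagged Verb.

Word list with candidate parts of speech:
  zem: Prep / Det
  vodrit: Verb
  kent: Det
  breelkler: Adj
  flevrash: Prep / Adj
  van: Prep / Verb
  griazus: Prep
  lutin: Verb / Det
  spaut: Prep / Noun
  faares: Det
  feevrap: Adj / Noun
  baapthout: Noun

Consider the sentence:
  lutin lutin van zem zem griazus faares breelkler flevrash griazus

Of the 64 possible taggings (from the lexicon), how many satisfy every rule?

12

Candidates per position — 1:lutin {Verb,Det}; 2:lutin {Verb,Det}; 3:van {Prep,Verb}; 4:zem {Prep,Det}; 5:zem {Prep,Det}; 6:griazus {Prep}; 7:faares {Det}; 8:breelkler {Adj}; 9:flevrash {Prep,Adj}; 10:griazus {Prep}.
There are 64 candidate sequences in total.
Checking each against the rules leaves 12 sequences.
Count = 12.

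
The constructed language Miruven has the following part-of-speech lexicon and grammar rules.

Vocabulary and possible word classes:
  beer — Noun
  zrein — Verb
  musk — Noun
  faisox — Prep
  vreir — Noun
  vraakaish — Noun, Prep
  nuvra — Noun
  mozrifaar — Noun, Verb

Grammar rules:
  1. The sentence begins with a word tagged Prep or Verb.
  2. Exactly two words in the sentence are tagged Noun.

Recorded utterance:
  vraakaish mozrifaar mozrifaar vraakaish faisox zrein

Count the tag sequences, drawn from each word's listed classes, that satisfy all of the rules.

3

Candidates per position — 1:vraakaish {Noun,Prep}; 2:mozrifaar {Noun,Verb}; 3:mozrifaar {Noun,Verb}; 4:vraakaish {Noun,Prep}; 5:faisox {Prep}; 6:zrein {Verb}.
There are 16 candidate sequences in total.
The sequences that satisfy every rule: Prep Noun Noun Prep Prep Verb; Prep Noun Verb Noun Prep Verb; Prep Verb Noun Noun Prep Verb.
Count = 3.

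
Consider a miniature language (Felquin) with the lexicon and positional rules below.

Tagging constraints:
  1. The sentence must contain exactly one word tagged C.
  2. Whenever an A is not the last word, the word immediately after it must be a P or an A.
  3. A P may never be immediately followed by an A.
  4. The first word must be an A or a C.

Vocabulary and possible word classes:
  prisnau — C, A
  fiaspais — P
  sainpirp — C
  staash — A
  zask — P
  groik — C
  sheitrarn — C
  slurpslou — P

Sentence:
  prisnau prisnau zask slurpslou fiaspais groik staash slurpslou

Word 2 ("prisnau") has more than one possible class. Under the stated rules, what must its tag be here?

A

Candidates per position — 1:prisnau {C,A}; 2:prisnau {C,A}; 3:zask {P}; 4:slurpslou {P}; 5:fiaspais {P}; 6:groik {C}; 7:staash {A}; 8:slurpslou {P}.
Position 1: tagging it C would leave rule 1 unsatisfiable, so it must be A.
Position 2: tagging it C would leave rule 1 unsatisfiable, so it must be A.
The unique satisfying tagging is: A A P P P C A P.
Verifying each rule — rule 1 ✓; rule 2 ✓; rule 3 ✓; rule 4 ✓.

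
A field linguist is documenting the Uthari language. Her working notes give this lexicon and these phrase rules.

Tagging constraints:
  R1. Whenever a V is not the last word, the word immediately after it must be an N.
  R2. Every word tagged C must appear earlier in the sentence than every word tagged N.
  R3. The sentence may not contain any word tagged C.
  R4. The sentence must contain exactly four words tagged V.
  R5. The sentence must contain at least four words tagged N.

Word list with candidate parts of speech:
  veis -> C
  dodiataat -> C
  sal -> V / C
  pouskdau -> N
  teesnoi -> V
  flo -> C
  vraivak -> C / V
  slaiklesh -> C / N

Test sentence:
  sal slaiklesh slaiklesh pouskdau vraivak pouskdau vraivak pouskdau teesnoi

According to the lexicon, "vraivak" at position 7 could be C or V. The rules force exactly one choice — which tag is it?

Candidates per position — 1:sal {V,C}; 2:slaiklesh {C,N}; 3:slaiklesh {C,N}; 4:pouskdau {N}; 5:vraivak {C,V}; 6:pouskdau {N}; 7:vraivak {C,V}; 8:pouskdau {N}; 9:teesnoi {V}.
Position 1: tagging it C would leave rule 3 unsatisfiable, so it must be V.
Position 2: tagging it C would leave rule 1 unsatisfiable, so it must be N.
Position 3: tagging it C would leave rule 2 unsatisfiable, so it must be N.
Position 5: tagging it C would leave rule 2 unsatisfiable, so it must be V.
Position 7: tagging it C would leave rule 2 unsatisfiable, so it must be V.
That leaves exactly one tagging: V N N N V N V N V.
Rule-by-rule: rule 1 holds; rule 2 holds; rule 3 holds; rule 4 holds; rule 5 holds.

V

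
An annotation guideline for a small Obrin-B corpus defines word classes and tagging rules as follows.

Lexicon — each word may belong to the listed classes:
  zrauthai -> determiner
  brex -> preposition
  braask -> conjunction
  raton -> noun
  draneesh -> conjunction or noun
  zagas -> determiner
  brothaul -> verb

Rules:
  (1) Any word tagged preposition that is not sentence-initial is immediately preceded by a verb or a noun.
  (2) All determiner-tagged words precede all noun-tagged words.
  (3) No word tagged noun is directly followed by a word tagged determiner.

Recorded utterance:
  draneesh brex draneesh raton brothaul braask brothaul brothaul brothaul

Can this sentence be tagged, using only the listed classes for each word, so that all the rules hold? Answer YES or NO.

Candidates per position — 1:draneesh {conjunction,noun}; 2:brex {preposition}; 3:draneesh {conjunction,noun}; 4:raton {noun}; 5:brothaul {verb}; 6:braask {conjunction}; 7:brothaul {verb}; 8:brothaul {verb}; 9:brothaul {verb}.
One satisfying assignment: noun preposition conjunction noun verb conjunction verb verb verb.
Checking: rule 1 ok; rule 2 ok; rule 3 ok.

YES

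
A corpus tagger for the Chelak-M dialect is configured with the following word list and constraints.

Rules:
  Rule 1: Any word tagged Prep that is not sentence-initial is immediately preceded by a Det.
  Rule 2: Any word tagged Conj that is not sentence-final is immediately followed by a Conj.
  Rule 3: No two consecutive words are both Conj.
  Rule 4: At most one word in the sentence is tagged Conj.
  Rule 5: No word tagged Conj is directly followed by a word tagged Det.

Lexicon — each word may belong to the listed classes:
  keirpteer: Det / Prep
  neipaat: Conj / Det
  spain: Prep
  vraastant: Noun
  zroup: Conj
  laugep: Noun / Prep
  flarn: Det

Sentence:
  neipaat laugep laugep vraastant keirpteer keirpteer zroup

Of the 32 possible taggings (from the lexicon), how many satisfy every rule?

4

Candidates per position — 1:neipaat {Conj,Det}; 2:laugep {Noun,Prep}; 3:laugep {Noun,Prep}; 4:vraastant {Noun}; 5:keirpteer {Det,Prep}; 6:keirpteer {Det,Prep}; 7:zroup {Conj}.
There are 32 candidate sequences in total.
The sequences that satisfy every rule: Det Noun Noun Noun Det Det Conj; Det Noun Noun Noun Det Prep Conj; Det Prep Noun Noun Det Det Conj; Det Prep Noun Noun Det Prep Conj.
Count = 4.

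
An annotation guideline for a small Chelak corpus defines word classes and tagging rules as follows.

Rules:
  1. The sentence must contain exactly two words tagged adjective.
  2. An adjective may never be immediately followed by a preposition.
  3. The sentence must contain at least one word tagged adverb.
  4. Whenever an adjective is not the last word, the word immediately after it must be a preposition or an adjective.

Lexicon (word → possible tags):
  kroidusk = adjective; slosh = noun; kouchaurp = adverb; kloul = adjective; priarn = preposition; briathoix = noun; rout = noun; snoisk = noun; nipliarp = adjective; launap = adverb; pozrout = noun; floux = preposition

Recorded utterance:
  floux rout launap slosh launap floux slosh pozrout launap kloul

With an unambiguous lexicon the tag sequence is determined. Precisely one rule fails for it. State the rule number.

Fixed tagging: preposition noun adverb noun adverb preposition noun noun adverb adjective.
Applying the rules: R1 fails, R2 ok, R3 ok, R4 ok.
Only rule 1 fails.

1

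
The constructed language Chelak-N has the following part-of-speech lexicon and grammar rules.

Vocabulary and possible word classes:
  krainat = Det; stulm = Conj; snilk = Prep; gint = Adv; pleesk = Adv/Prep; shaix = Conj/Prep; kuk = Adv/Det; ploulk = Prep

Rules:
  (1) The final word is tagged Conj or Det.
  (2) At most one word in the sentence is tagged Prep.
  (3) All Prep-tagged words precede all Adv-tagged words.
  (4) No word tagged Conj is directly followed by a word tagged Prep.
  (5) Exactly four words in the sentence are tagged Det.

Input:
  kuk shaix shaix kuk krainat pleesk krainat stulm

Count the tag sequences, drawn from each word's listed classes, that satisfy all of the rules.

Candidates per position — 1:kuk {Adv,Det}; 2:shaix {Conj,Prep}; 3:shaix {Conj,Prep}; 4:kuk {Adv,Det}; 5:krainat {Det}; 6:pleesk {Adv,Prep}; 7:krainat {Det}; 8:stulm {Conj}.
There are 32 candidate sequences in total.
The sequences that satisfy every rule: Det Conj Conj Det Det Adv Det Conj; Det Conj Conj Det Det Prep Det Conj; Det Prep Conj Det Det Adv Det Conj.
Count = 3.

3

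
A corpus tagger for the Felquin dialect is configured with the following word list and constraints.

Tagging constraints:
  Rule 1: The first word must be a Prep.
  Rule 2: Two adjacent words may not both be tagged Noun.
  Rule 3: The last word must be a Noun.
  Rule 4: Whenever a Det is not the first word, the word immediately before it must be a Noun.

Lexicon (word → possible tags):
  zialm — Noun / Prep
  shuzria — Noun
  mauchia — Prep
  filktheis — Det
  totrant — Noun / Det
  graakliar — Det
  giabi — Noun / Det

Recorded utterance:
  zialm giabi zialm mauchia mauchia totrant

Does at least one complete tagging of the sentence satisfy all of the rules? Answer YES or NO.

YES

Candidates per position — 1:zialm {Noun,Prep}; 2:giabi {Noun,Det}; 3:zialm {Noun,Prep}; 4:mauchia {Prep}; 5:mauchia {Prep}; 6:totrant {Noun,Det}.
One satisfying assignment: Prep Noun Prep Prep Prep Noun.
Check: rule 1 ✓; rule 2 ✓; rule 3 ✓; rule 4 ✓.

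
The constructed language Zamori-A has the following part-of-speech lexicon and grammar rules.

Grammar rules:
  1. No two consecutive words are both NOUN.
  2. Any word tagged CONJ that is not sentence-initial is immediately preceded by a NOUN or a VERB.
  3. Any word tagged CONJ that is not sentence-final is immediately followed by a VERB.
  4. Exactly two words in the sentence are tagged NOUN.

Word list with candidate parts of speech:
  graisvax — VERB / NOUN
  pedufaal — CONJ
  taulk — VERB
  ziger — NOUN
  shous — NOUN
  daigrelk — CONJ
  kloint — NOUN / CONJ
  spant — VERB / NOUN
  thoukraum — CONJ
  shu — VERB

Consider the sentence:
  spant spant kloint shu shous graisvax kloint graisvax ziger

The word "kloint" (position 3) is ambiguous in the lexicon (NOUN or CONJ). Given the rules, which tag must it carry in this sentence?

Candidates per position — 1:spant {VERB,NOUN}; 2:spant {VERB,NOUN}; 3:kloint {NOUN,CONJ}; 4:shu {VERB}; 5:shous {NOUN}; 6:graisvax {VERB,NOUN}; 7:kloint {NOUN,CONJ}; 8:graisvax {VERB,NOUN}; 9:ziger {NOUN}.
Word 1 cannot be NOUN — rule 4 would then fail for every completion. It is VERB.
Word 2 cannot be NOUN — rule 4 would then fail for every completion. It is VERB.
Word 3 cannot be NOUN — rule 4 would then fail for every completion. It is CONJ.
Word 6 cannot be NOUN — rule 1 would then fail for every completion. It is VERB.
Word 7 cannot be NOUN — rule 4 would then fail for every completion. It is CONJ.
Word 8 cannot be NOUN — rule 1 would then fail for every completion. It is VERB.
The unique satisfying tagging is: VERB VERB CONJ VERB NOUN VERB CONJ VERB NOUN.
Verifying each rule — rule 1 satisfied; rule 2 satisfied; rule 3 satisfied; rule 4 satisfied.

CONJ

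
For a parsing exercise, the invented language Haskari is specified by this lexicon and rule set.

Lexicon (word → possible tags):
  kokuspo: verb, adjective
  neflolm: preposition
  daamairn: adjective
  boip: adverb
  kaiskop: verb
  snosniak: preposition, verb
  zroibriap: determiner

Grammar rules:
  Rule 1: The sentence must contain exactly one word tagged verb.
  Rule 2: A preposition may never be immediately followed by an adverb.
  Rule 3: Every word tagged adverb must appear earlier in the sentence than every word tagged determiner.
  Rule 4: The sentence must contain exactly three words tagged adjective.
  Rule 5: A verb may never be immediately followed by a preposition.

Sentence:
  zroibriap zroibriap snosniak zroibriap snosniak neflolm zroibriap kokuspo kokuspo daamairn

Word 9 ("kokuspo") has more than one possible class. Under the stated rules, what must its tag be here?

adjective

Candidates per position — 1:zroibriap {determiner}; 2:zroibriap {determiner}; 3:snosniak {preposition,verb}; 4:zroibriap {determiner}; 5:snosniak {preposition,verb}; 6:neflolm {preposition}; 7:zroibriap {determiner}; 8:kokuspo {verb,adjective}; 9:kokuspo {verb,adjective}; 10:daamairn {adjective}.
Position 5: verb is ruled out by rule 5; that leaves preposition.
Position 8: verb is ruled out by rule 4; that leaves adjective.
Position 9: verb is ruled out by rule 4; that leaves adjective.
Position 3: preposition is ruled out by rule 1; that leaves verb.
So the tagging must be: determiner determiner verb determiner preposition preposition determiner adjective adjective adjective.
Checking: rule 1 holds; rule 2 holds; rule 3 holds; rule 4 holds; rule 5 holds.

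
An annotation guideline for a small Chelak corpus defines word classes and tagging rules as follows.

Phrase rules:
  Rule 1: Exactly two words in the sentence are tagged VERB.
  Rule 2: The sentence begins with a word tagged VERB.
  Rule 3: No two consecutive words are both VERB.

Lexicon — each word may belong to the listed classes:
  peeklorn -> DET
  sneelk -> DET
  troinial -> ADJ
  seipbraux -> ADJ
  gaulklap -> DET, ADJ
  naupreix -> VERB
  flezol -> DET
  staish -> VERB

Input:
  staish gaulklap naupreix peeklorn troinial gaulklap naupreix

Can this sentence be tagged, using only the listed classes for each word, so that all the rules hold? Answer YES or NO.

Candidates per position — 1:staish {VERB}; 2:gaulklap {DET,ADJ}; 3:naupreix {VERB}; 4:peeklorn {DET}; 5:troinial {ADJ}; 6:gaulklap {DET,ADJ}; 7:naupreix {VERB}.
Rule 1 cannot be satisfied by any choice of tags from the lexicon.
So there is no consistent tagging.

NO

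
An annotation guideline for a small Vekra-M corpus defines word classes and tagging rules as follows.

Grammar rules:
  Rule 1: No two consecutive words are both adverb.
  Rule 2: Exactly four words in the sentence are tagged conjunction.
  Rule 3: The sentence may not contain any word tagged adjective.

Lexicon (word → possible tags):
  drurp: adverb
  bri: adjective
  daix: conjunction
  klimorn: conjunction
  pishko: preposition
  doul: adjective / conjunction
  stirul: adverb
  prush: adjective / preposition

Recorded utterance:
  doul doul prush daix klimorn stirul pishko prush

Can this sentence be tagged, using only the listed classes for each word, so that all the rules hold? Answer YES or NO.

YES

Candidates per position — 1:doul {adjective,conjunction}; 2:doul {adjective,conjunction}; 3:prush {adjective,preposition}; 4:daix {conjunction}; 5:klimorn {conjunction}; 6:stirul {adverb}; 7:pishko {preposition}; 8:prush {adjective,preposition}.
One satisfying assignment: conjunction conjunction preposition conjunction conjunction adverb preposition preposition.
Check: rule 1 ok; rule 2 ok; rule 3 ok.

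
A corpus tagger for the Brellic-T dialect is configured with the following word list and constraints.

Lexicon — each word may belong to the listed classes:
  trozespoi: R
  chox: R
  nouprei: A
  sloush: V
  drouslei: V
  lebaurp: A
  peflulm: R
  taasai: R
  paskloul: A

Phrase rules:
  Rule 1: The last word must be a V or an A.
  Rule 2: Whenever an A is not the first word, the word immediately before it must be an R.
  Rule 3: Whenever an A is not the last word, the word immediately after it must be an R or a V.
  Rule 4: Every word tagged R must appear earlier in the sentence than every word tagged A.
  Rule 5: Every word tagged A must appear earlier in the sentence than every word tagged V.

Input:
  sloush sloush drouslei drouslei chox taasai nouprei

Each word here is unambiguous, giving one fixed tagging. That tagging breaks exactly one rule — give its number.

5

Fixed tagging: V V V V R R A.
Rule check: R1 pass, R2 pass, R3 pass, R4 pass, R5 fail.
Only rule 5 fails.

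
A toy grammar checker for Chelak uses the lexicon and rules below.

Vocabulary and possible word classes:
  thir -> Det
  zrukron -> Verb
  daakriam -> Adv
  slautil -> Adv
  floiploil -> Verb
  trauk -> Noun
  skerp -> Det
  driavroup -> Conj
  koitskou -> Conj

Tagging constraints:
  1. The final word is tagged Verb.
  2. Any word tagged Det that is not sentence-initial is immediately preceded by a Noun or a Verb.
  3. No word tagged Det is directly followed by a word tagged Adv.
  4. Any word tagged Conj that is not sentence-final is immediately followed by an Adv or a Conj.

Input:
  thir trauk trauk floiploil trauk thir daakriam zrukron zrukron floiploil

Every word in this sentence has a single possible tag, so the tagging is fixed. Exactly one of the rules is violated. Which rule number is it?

Fixed tagging: Det Noun Noun Verb Noun Det Adv Verb Verb Verb.
Applying the rules: R1 ok, R2 ok, R3 fails, R4 ok.
Only rule 3 fails.

3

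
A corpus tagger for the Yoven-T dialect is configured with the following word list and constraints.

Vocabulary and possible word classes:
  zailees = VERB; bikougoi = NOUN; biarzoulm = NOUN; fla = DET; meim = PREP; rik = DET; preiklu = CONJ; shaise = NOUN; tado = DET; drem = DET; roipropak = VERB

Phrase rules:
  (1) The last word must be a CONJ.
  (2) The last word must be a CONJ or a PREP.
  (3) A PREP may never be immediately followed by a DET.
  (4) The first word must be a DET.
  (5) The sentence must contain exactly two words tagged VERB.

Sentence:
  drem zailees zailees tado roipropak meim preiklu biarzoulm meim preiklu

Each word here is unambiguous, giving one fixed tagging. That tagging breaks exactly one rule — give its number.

5

Fixed tagging: DET VERB VERB DET VERB PREP CONJ NOUN PREP CONJ.
Applying the rules: R1 ok, R2 ok, R3 ok, R4 ok, R5 fails.
Only rule 5 fails.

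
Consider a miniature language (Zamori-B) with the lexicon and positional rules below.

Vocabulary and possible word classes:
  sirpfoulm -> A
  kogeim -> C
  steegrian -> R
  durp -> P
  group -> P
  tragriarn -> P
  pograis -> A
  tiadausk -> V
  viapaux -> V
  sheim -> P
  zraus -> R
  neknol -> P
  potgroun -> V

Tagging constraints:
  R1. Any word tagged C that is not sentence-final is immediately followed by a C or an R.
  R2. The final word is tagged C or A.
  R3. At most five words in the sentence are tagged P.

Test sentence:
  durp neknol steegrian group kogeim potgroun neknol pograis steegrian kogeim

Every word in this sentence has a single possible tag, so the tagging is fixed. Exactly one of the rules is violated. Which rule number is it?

1

Fixed tagging: P P R P C V P A R C.
Applying the rules: R1 fails, R2 ok, R3 ok.
Only rule 1 fails.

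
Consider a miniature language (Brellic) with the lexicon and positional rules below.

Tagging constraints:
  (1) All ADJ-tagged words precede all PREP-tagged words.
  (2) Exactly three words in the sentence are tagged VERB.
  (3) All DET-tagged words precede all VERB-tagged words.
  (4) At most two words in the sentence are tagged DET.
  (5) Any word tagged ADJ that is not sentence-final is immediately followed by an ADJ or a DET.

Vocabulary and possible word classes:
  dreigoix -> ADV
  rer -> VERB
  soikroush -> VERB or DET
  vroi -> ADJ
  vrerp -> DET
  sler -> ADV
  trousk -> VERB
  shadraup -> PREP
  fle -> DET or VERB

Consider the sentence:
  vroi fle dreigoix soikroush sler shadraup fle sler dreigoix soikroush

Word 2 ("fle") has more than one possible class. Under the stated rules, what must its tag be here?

Candidates per position — 1:vroi {ADJ}; 2:fle {DET,VERB}; 3:dreigoix {ADV}; 4:soikroush {VERB,DET}; 5:sler {ADV}; 6:shadraup {PREP}; 7:fle {DET,VERB}; 8:sler {ADV}; 9:dreigoix {ADV}; 10:soikroush {VERB,DET}.
Position 2: tagging it VERB would leave rule 5 unsatisfiable, so it must be DET.
Position 4: tagging it DET would leave rule 2 unsatisfiable, so it must be VERB.
Position 7: tagging it DET would leave rule 2 unsatisfiable, so it must be VERB.
Position 10: tagging it DET would leave rule 2 unsatisfiable, so it must be VERB.
The only consistent sequence is: ADJ DET ADV VERB ADV PREP VERB ADV ADV VERB.
Verifying each rule — rule 1 ✓; rule 2 ✓; rule 3 ✓; rule 4 ✓; rule 5 ✓.

DET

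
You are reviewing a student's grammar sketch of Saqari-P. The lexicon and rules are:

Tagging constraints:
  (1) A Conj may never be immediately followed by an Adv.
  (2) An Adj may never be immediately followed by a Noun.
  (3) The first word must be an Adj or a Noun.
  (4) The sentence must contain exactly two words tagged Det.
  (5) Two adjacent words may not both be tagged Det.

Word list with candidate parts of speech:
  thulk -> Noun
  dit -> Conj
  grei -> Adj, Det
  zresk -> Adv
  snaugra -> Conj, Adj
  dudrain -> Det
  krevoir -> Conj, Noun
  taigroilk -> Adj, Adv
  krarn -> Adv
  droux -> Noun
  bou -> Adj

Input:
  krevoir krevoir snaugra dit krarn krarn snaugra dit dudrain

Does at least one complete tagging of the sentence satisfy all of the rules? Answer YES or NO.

NO

Candidates per position — 1:krevoir {Conj,Noun}; 2:krevoir {Conj,Noun}; 3:snaugra {Conj,Adj}; 4:dit {Conj}; 5:krarn {Adv}; 6:krarn {Adv}; 7:snaugra {Conj,Adj}; 8:dit {Conj}; 9:dudrain {Det}.
Rule 1 cannot be satisfied by any choice of tags from the lexicon.
So there is no consistent tagging.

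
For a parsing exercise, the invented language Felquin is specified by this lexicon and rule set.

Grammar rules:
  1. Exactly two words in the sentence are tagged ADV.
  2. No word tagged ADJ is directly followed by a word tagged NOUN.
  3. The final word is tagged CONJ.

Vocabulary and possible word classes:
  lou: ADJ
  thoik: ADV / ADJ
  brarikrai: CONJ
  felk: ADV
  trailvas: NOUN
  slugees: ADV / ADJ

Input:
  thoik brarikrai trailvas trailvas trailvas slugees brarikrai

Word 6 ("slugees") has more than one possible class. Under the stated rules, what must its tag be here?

ADV

Candidates per position — 1:thoik {ADV,ADJ}; 2:brarikrai {CONJ}; 3:trailvas {NOUN}; 4:trailvas {NOUN}; 5:trailvas {NOUN}; 6:slugees {ADV,ADJ}; 7:brarikrai {CONJ}.
At position 1, choosing ADJ makes rule 1 impossible to satisfy; hence ADV.
At position 6, choosing ADJ makes rule 1 impossible to satisfy; hence ADV.
That leaves exactly one tagging: ADV CONJ NOUN NOUN NOUN ADV CONJ.
Check: rule 1 holds; rule 2 holds; rule 3 holds.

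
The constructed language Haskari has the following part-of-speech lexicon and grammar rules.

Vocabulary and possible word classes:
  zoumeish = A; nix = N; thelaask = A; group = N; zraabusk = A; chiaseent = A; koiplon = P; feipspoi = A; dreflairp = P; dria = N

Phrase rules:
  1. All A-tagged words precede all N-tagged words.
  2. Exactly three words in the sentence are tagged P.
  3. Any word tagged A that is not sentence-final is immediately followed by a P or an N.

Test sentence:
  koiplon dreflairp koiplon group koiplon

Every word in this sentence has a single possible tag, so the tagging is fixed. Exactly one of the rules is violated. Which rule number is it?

Fixed tagging: P P P N P.
Checking each rule: R1 ✓, R2 ✗, R3 ✓.
Only rule 2 fails.

2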